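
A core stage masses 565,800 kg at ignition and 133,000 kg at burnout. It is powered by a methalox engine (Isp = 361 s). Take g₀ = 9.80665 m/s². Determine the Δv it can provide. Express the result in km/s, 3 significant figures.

Δv ≈ 5.13 km/s

v_e = Isp · g₀ = 361 × 9.80665 = 3540.2 m/s.
By the Tsiolkovsky rocket equation, Δv = v_e · ln(m₀/m_f) = 3540.2 × ln(4.254) = 3540.2 × 1.4479 ≈ 5125.8 m/s.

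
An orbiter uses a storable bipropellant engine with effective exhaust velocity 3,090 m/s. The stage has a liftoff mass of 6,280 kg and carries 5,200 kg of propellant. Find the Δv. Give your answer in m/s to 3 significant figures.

m_f = m₀ − m_prop = 6,280 − 5,200 = 1,080 kg.
From the ideal rocket equation, Δv = v_e · ln(m₀/m_f) = 3090.0 × ln(5.815) = 3090.0 × 1.7604 ≈ 5439.7 m/s.

Δv ≈ 5440 m/s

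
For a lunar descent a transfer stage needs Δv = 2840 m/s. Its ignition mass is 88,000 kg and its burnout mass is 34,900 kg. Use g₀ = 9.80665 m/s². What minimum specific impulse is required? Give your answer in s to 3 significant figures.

Isp ≈ 313 s

ln(m₀/m_f) = ln(88000/34900) = ln(2.521) = 0.9248.
Rocket equation: v_e = Δv / ln(m₀/m_f) = 2840 / 0.9248 = 3070.8 m/s.
Isp = v_e / g₀ = 3070.8 / 9.80665 = 313.1 s.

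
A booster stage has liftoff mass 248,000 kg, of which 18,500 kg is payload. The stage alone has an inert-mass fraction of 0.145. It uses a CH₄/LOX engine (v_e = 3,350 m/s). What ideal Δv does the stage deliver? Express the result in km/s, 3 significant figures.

Stage wet mass = m₀ − payload = 248,000 − 18,500 = 229,500 kg.
Stage dry mass = ε × stage wet mass = 0.145 × 229,500 = 33,277.5 kg.
Burnout mass m_f = stage dry + payload = 33,277.5 + 18,500 = 51,777.5 kg.
Rocket equation: Δv = v_e · ln(248,000/51,777.5) = 3350.0 × ln(4.79) = 3350.0 × 1.5665 ≈ 5248 m/s.

Δv ≈ 5.25 km/s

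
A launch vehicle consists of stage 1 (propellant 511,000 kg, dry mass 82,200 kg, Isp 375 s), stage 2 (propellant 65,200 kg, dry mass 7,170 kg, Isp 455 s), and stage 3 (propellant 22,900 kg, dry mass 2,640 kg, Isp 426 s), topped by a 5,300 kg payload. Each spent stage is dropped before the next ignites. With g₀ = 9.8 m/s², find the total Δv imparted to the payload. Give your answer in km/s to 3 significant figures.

Δv ≈ 15.0 km/s

Ignition mass of stage 1 = 511,000+82,200 + 65,200+7,170 + 22,900+2,640 + 5,300 = 696,410 kg.
Stage 1: m₀ = 696,410 kg, m_f = 696,410 − 511,000 = 185,410 kg; Δv = 375×9.8×ln(3.756) = 3675.0×1.3234 ≈ 4863 m/s.
Stage 2: m₀ = 103,210 kg, m_f = 103,210 − 65,200 = 38,010 kg; Δv = 455×9.8×ln(2.715) = 4459.0×0.9989 ≈ 4454 m/s.
Stage 3: m₀ = 30,840 kg, m_f = 30,840 − 22,900 = 7,940 kg; Δv = 426×9.8×ln(3.884) = 4174.8×1.3569 ≈ 5665 m/s.
Total Δv = 4863 + 4454 + 5665 = 14982 m/s.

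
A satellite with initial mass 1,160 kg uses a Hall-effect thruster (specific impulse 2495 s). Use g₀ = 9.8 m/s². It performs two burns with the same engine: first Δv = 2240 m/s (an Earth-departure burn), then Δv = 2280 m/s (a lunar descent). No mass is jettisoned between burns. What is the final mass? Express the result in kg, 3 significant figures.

final mass ≈ 964 kg

v_e = Isp · g₀ = 2495 × 9.8 = 24451.0 m/s.
After the first burn: m = 1160 × exp(−2240/24451.0) = 1160 × 0.91246 = 1,058.45 kg.
After the second burn: m = 1,058.45 × exp(−2280/24451.0) = 1,058.45 × 0.91097 = 964.216 kg.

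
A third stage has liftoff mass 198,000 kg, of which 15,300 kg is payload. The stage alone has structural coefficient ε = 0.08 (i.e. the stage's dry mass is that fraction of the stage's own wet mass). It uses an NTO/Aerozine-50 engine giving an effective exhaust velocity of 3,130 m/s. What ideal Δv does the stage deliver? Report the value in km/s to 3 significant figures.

Δv ≈ 5.92 km/s

Stage wet mass = m₀ − payload = 198,000 − 15,300 = 182,700 kg.
Stage dry mass = ε × stage wet mass = 0.08 × 182,700 = 14,616 kg.
Burnout mass m_f = stage dry + payload = 14,616 + 15,300 = 29,916 kg.
Δv = v_e · ln(198,000/29,916) = 3130.0 × ln(6.619) = 3130.0 × 1.8899 ≈ 5915 m/s.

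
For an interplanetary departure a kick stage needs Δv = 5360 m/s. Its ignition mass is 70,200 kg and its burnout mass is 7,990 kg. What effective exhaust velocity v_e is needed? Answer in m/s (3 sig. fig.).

v_e ≈ 2470 m/s

ln(m₀/m_f) = ln(70200/7990) = ln(8.786) = 2.1732.
Rocket equation: v_e = Δv / ln(m₀/m_f) = 5360 / 2.1732 = 2466.5 m/s.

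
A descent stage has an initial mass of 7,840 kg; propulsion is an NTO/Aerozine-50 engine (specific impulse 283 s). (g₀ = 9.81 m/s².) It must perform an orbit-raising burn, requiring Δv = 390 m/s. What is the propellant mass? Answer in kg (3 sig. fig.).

v_e = Isp · g₀ = 283 × 9.81 = 2776.2 m/s.
Rocket equation: m₀/m_f = exp(Δv / v_e) = exp(390 / 2776.2) = exp(0.1405) = 1.1508.
m_f = 7,840 / 1.1508 = 6,812.65 kg, so propellant = m₀ − m_f = 7,840 − 6,812.65 = 1,027.35 kg.

propellant mass ≈ 1030 kg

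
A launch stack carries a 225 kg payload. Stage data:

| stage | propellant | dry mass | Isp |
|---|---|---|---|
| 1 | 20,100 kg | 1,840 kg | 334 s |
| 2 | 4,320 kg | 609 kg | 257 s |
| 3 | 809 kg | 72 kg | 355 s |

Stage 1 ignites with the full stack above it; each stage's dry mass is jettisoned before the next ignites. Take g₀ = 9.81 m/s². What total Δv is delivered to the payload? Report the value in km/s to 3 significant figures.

Δv ≈ 11.9 km/s

Ignition mass of stage 1 = 20,100+1,840 + 4,320+609 + 809+72 + 225 = 27,975 kg.
Stage 1: m₀ = 27,975 kg, m_f = 27,975 − 20,100 = 7,875 kg; Δv = 334×9.81×ln(3.552) = 3276.5×1.2676 ≈ 4153 m/s.
Stage 2: m₀ = 6,035 kg, m_f = 6,035 − 4,320 = 1,715 kg; Δv = 257×9.81×ln(3.519) = 2521.2×1.2582 ≈ 3172 m/s.
Stage 3: m₀ = 1,106 kg, m_f = 1,106 − 809 = 297 kg; Δv = 355×9.81×ln(3.724) = 3482.6×1.3148 ≈ 4579 m/s.
Total Δv = 4153 + 3172 + 4579 = 11904 m/s.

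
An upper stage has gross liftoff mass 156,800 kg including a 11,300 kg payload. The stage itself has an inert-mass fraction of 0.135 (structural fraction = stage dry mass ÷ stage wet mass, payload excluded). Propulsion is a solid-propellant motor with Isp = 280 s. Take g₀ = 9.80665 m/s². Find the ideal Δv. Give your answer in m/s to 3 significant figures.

Stage wet mass = m₀ − payload = 156,800 − 11,300 = 145,500 kg.
Stage dry mass = ε × stage wet mass = 0.135 × 145,500 = 19,642.5 kg.
Burnout mass m_f = stage dry + payload = 19,642.5 + 11,300 = 30,942.5 kg.
v_e = Isp · g₀ = 280 × 9.80665 = 2745.9 m/s.
Δv = v_e · ln(156,800/30,942.5) = 2745.9 × ln(5.067) = 2745.9 × 1.6228 ≈ 4456 m/s.

Δv ≈ 4460 m/s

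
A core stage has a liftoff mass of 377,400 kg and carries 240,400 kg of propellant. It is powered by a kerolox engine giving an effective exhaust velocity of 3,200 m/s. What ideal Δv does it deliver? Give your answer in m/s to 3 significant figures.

m_f = m₀ − m_prop = 377,400 − 240,400 = 137,000 kg.
Rocket equation: Δv = v_e · ln(m₀/m_f) = 3200.0 × ln(2.755) = 3200.0 × 1.0133 ≈ 3242.6 m/s.

Δv ≈ 3240 m/s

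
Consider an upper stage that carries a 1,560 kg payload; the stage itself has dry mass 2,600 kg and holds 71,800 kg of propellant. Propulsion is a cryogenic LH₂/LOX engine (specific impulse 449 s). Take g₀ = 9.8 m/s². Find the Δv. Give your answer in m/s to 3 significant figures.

Δv ≈ 12800 m/s

v_e = Isp · g₀ = 449 × 9.8 = 4400.2 m/s.
m₀ = payload + dry + propellant = 1,560 + 2,600 + 71,800 = 75,960 kg.
m_f = payload + dry = 1,560 + 2,600 = 4,160 kg.
From the ideal rocket equation, Δv = v_e · ln(m₀/m_f) = 4400.2 × ln(18.26) = 4400.2 × 2.9047 ≈ 12781.2 m/s.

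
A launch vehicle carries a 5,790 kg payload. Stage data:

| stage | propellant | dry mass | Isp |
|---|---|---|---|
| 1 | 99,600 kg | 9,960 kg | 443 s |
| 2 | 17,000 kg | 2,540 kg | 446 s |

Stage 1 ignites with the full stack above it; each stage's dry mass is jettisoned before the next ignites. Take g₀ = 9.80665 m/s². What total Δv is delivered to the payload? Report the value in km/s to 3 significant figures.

Δv ≈ 10.7 km/s

Ignition mass of stage 1 = 99,600+9,960 + 17,000+2,540 + 5,790 = 134,890 kg.
Stage 1: m₀ = 134,890 kg, m_f = 134,890 − 99,600 = 35,290 kg; Δv = 443×9.80665×ln(3.822) = 4344.3×1.3409 ≈ 5825 m/s.
Stage 2: m₀ = 25,330 kg, m_f = 25,330 − 17,000 = 8,330 kg; Δv = 446×9.80665×ln(3.041) = 4373.8×1.1121 ≈ 4864 m/s.
Total Δv = 5825 + 4864 = 10689 m/s.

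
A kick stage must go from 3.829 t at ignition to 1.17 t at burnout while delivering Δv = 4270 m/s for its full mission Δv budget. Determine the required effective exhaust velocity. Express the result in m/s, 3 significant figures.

v_e ≈ 3600 m/s

ln(m₀/m_f) = ln(3829/1170) = ln(3.273) = 1.1856.
By the Tsiolkovsky rocket equation, v_e = Δv / ln(m₀/m_f) = 4270 / 1.1856 = 3601.6 m/s.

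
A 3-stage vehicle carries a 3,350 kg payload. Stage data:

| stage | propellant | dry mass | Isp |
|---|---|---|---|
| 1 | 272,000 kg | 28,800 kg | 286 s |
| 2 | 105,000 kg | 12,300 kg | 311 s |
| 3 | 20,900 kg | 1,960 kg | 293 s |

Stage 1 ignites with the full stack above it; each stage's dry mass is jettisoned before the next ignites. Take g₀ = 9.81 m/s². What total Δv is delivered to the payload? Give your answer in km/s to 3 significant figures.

Δv ≈ 11.3 km/s

Ignition mass of stage 1 = 272,000+28,800 + 105,000+12,300 + 20,900+1,960 + 3,350 = 444,310 kg.
Stage 1: m₀ = 444,310 kg, m_f = 444,310 − 272,000 = 172,310 kg; Δv = 286×9.81×ln(2.579) = 2805.7×0.9472 ≈ 2658 m/s.
Stage 2: m₀ = 143,510 kg, m_f = 143,510 − 105,000 = 38,510 kg; Δv = 311×9.81×ln(3.727) = 3050.9×1.3155 ≈ 4013 m/s.
Stage 3: m₀ = 26,210 kg, m_f = 26,210 − 20,900 = 5,310 kg; Δv = 293×9.81×ln(4.936) = 2874.3×1.5965 ≈ 4589 m/s.
Total Δv = 2658 + 4013 + 4589 = 11260 m/s.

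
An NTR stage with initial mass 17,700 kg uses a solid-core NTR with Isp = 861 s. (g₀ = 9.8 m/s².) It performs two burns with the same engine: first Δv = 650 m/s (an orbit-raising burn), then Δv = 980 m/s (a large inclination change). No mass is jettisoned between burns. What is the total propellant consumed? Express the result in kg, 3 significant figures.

total propellant consumed ≈ 3110 kg

v_e = Isp · g₀ = 861 × 9.8 = 8437.8 m/s.
After the first burn: m = 17700 × exp(−650/8437.8) = 17700 × 0.92586 = 16,387.7 kg.
After the second burn: m = 16,387.7 × exp(−980/8437.8) = 16,387.7 × 0.89035 = 14,590.8 kg.
Total propellant = m₀ − m_final = 17700 − 14,590.8 = 3,109.2 kg.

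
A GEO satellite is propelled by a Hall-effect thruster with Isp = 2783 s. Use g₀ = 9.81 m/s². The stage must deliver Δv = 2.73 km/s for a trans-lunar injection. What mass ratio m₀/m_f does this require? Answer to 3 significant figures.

v_e = Isp · g₀ = 2783 × 9.81 = 27301.2 m/s.
m₀/m_f = exp(Δv / v_e) = exp(2730 / 27301.2) = exp(0.1000) = 1.1052.

mass ratio ≈ 1.11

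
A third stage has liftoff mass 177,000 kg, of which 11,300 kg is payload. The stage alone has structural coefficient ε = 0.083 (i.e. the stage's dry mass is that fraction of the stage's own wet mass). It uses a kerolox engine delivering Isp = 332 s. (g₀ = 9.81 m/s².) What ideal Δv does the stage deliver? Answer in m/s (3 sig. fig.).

Stage wet mass = m₀ − payload = 177,000 − 11,300 = 165,700 kg.
Stage dry mass = ε × stage wet mass = 0.083 × 165,700 = 13,753.1 kg.
Burnout mass m_f = stage dry + payload = 13,753.1 + 11,300 = 25,053.1 kg.
v_e = Isp · g₀ = 332 × 9.81 = 3256.9 m/s.
Δv = v_e · ln(177,000/25,053.1) = 3256.9 × ln(7.065) = 3256.9 × 1.9552 ≈ 6368 m/s.

Δv ≈ 6370 m/s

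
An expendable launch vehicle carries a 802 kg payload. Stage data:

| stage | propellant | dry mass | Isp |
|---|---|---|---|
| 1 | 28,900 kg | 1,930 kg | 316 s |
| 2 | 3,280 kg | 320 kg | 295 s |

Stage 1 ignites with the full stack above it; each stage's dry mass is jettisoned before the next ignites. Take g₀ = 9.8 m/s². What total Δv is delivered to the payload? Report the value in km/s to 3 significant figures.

Ignition mass of stage 1 = 28,900+1,930 + 3,280+320 + 802 = 35,232 kg.
Stage 1: m₀ = 35,232 kg, m_f = 35,232 − 28,900 = 6,332 kg; Δv = 316×9.8×ln(5.564) = 3096.8×1.7163 ≈ 5315 m/s.
Stage 2: m₀ = 4,402 kg, m_f = 4,402 − 3,280 = 1,122 kg; Δv = 295×9.8×ln(3.923) = 2891.0×1.3669 ≈ 3952 m/s.
Total Δv = 5315 + 3952 = 9267 m/s.

Δv ≈ 9.27 km/s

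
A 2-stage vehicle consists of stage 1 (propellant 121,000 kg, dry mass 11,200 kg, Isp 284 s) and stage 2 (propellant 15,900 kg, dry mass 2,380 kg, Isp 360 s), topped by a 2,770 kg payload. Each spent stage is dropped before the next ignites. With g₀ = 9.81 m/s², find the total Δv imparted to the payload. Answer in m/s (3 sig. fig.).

Δv ≈ 9310 m/s

Ignition mass of stage 1 = 121,000+11,200 + 15,900+2,380 + 2,770 = 153,250 kg.
Stage 1: m₀ = 153,250 kg, m_f = 153,250 − 121,000 = 32,250 kg; Δv = 284×9.81×ln(4.752) = 2786.0×1.5586 ≈ 4342 m/s.
Stage 2: m₀ = 21,050 kg, m_f = 21,050 − 15,900 = 5,150 kg; Δv = 360×9.81×ln(4.087) = 3531.6×1.4079 ≈ 4972 m/s.
Total Δv = 4342 + 4972 = 9314 m/s.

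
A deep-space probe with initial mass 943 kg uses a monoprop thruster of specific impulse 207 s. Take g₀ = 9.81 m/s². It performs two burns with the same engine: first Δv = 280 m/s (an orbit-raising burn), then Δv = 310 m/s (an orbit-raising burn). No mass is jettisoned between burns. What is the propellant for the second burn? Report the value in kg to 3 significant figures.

v_e = Isp · g₀ = 207 × 9.81 = 2030.7 m/s.
After the first burn: m = 943 × exp(−280/2030.7) = 943 × 0.87120 = 821.542 kg.
After the second burn: m = 821.542 × exp(−310/2030.7) = 821.542 × 0.85842 = 705.228 kg.
Second-burn propellant = 821.542 − 705.228 = 116.314 kg.

propellant for the second burn ≈ 116 kg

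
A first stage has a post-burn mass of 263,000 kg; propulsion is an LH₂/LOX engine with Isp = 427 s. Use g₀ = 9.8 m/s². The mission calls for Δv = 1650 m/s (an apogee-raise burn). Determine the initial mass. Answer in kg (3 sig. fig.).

v_e = Isp · g₀ = 427 × 9.8 = 4184.6 m/s.
From the ideal rocket equation, m₀/m_f = exp(Δv / v_e) = exp(1650 / 4184.6) = exp(0.3943) = 1.4833.
m₀ = m_f × 1.4833 = 263,000 × 1.4833 = 390,108 kg.

initial mass ≈ 390000 kg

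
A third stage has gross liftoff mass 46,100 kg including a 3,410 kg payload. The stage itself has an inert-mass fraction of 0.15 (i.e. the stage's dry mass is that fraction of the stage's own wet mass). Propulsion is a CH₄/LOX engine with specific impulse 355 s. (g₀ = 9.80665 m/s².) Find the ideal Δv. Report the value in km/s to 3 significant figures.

Stage wet mass = m₀ − payload = 46,100 − 3,410 = 42,690 kg.
Stage dry mass = ε × stage wet mass = 0.15 × 42,690 = 6,403.5 kg.
Burnout mass m_f = stage dry + payload = 6,403.5 + 3,410 = 9,813.5 kg.
v_e = Isp · g₀ = 355 × 9.80665 = 3481.4 m/s.
From the ideal rocket equation, Δv = v_e · ln(46,100/9,813.5) = 3481.4 × ln(4.698) = 3481.4 × 1.5471 ≈ 5386 m/s.

Δv ≈ 5.39 km/s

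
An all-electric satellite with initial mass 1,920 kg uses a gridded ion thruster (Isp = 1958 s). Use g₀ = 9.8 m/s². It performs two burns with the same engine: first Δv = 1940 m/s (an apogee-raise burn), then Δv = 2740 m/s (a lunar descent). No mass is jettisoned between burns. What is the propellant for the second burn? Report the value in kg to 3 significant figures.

propellant for the second burn ≈ 231 kg

v_e = Isp · g₀ = 1958 × 9.8 = 19188.4 m/s.
After the first burn: m = 1920 × exp(−1940/19188.4) = 1920 × 0.90384 = 1,735.37 kg.
After the second burn: m = 1,735.37 × exp(−2740/19188.4) = 1,735.37 × 0.86693 = 1,504.44 kg.
Second-burn propellant = 1,735.37 − 1,504.44 = 230.93 kg.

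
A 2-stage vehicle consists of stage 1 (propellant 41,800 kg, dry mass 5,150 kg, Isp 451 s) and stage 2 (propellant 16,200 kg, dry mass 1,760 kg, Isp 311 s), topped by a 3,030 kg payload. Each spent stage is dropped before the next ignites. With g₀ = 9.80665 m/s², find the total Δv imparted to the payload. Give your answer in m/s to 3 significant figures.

Δv ≈ 8730 m/s

Ignition mass of stage 1 = 41,800+5,150 + 16,200+1,760 + 3,030 = 67,940 kg.
Stage 1: m₀ = 67,940 kg, m_f = 67,940 − 41,800 = 26,140 kg; Δv = 451×9.80665×ln(2.599) = 4422.8×0.9552 ≈ 4224 m/s.
Stage 2: m₀ = 20,990 kg, m_f = 20,990 − 16,200 = 4,790 kg; Δv = 311×9.80665×ln(4.382) = 3049.9×1.4775 ≈ 4506 m/s.
Total Δv = 4224 + 4506 = 8730 m/s.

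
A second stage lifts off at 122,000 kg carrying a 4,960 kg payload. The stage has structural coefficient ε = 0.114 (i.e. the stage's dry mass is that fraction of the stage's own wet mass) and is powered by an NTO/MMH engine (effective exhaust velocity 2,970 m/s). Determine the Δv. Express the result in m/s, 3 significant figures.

Δv ≈ 5630 m/s

Stage wet mass = m₀ − payload = 122,000 − 4,960 = 117,040 kg.
Stage dry mass = ε × stage wet mass = 0.114 × 117,040 = 13,342.6 kg.
Burnout mass m_f = stage dry + payload = 13,342.6 + 4,960 = 18,302.6 kg.
Rocket equation: Δv = v_e · ln(122,000/18,302.6) = 2970.0 × ln(6.666) = 2970.0 × 1.8970 ≈ 5634 m/s.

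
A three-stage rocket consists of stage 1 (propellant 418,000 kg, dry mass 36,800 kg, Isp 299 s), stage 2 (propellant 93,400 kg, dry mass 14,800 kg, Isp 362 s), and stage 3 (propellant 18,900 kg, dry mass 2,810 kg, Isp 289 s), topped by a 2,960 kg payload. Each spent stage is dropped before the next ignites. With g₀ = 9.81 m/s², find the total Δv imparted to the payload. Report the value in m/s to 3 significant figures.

Δv ≈ 12100 m/s

Ignition mass of stage 1 = 418,000+36,800 + 93,400+14,800 + 18,900+2,810 + 2,960 = 587,670 kg.
Stage 1: m₀ = 587,670 kg, m_f = 587,670 − 418,000 = 169,670 kg; Δv = 299×9.81×ln(3.464) = 2933.2×1.2423 ≈ 3644 m/s.
Stage 2: m₀ = 132,870 kg, m_f = 132,870 − 93,400 = 39,470 kg; Δv = 362×9.81×ln(3.366) = 3551.2×1.2138 ≈ 4311 m/s.
Stage 3: m₀ = 24,670 kg, m_f = 24,670 − 18,900 = 5,770 kg; Δv = 289×9.81×ln(4.276) = 2835.1×1.4529 ≈ 4119 m/s.
Total Δv = 3644 + 4311 + 4119 = 12074 m/s.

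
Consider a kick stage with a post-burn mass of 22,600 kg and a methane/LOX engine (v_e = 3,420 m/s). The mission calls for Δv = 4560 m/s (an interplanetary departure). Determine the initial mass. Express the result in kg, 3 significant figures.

From the ideal rocket equation, m₀/m_f = exp(Δv / v_e) = exp(4560 / 3420.0) = exp(1.3333) = 3.7937.
m₀ = m_f × 3.7937 = 22,600 × 3.7937 = 85,737.6 kg.

initial mass ≈ 85700 kg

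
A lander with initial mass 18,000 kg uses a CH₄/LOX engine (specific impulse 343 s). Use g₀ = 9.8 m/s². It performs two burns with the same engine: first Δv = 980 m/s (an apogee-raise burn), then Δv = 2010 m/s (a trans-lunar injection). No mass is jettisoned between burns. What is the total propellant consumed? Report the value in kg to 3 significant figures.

total propellant consumed ≈ 10600 kg

v_e = Isp · g₀ = 343 × 9.8 = 3361.4 m/s.
After the first burn: m = 18000 × exp(−980/3361.4) = 18000 × 0.74711 = 13,448 kg.
After the second burn: m = 13,448 × exp(−2010/3361.4) = 13,448 × 0.54993 = 7,395.46 kg.
Total propellant = m₀ − m_final = 18000 − 7,395.46 = 10,604.54 kg.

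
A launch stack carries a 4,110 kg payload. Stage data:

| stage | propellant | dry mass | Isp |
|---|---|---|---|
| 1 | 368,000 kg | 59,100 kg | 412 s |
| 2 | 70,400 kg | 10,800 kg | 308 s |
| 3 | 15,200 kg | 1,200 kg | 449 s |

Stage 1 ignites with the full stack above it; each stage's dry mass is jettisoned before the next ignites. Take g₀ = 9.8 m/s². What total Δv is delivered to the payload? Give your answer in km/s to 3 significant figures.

Ignition mass of stage 1 = 368,000+59,100 + 70,400+10,800 + 15,200+1,200 + 4,110 = 528,810 kg.
Stage 1: m₀ = 528,810 kg, m_f = 528,810 − 368,000 = 160,810 kg; Δv = 412×9.8×ln(3.288) = 4037.6×1.1904 ≈ 4806 m/s.
Stage 2: m₀ = 101,710 kg, m_f = 101,710 − 70,400 = 31,310 kg; Δv = 308×9.8×ln(3.248) = 3018.4×1.1782 ≈ 3556 m/s.
Stage 3: m₀ = 20,510 kg, m_f = 20,510 − 15,200 = 5,310 kg; Δv = 449×9.8×ln(3.863) = 4400.2×1.3513 ≈ 5946 m/s.
Total Δv = 4806 + 3556 + 5946 = 14308 m/s.

Δv ≈ 14.3 km/s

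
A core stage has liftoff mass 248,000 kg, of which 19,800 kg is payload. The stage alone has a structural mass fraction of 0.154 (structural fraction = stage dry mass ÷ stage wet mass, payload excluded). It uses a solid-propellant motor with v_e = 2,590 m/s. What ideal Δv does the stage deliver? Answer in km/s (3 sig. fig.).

Stage wet mass = m₀ − payload = 248,000 − 19,800 = 228,200 kg.
Stage dry mass = ε × stage wet mass = 0.154 × 228,200 = 35,142.8 kg.
Burnout mass m_f = stage dry + payload = 35,142.8 + 19,800 = 54,942.8 kg.
Δv = v_e · ln(248,000/54,942.8) = 2590.0 × ln(4.514) = 2590.0 × 1.5071 ≈ 3903 m/s.

Δv ≈ 3.90 km/s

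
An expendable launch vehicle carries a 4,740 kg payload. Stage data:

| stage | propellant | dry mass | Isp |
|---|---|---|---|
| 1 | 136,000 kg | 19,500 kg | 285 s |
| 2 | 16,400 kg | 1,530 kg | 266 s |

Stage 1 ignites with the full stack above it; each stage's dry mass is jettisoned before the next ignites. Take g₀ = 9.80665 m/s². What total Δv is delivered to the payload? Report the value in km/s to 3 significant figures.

Δv ≈ 7.38 km/s

Ignition mass of stage 1 = 136,000+19,500 + 16,400+1,530 + 4,740 = 178,170 kg.
Stage 1: m₀ = 178,170 kg, m_f = 178,170 − 136,000 = 42,170 kg; Δv = 285×9.80665×ln(4.225) = 2794.9×1.4410 ≈ 4028 m/s.
Stage 2: m₀ = 22,670 kg, m_f = 22,670 − 16,400 = 6,270 kg; Δv = 266×9.80665×ln(3.616) = 2608.6×1.2853 ≈ 3353 m/s.
Total Δv = 4028 + 3353 = 7381 m/s.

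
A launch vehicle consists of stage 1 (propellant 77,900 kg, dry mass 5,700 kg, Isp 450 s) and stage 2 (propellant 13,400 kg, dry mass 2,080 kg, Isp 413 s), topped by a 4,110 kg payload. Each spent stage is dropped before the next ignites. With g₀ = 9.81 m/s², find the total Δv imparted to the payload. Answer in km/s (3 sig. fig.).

Δv ≈ 10.9 km/s

Ignition mass of stage 1 = 77,900+5,700 + 13,400+2,080 + 4,110 = 103,190 kg.
Stage 1: m₀ = 103,190 kg, m_f = 103,190 − 77,900 = 25,290 kg; Δv = 450×9.81×ln(4.08) = 4414.5×1.4062 ≈ 6208 m/s.
Stage 2: m₀ = 19,590 kg, m_f = 19,590 − 13,400 = 6,190 kg; Δv = 413×9.81×ln(3.165) = 4051.5×1.1521 ≈ 4668 m/s.
Total Δv = 6208 + 4668 = 10876 m/s.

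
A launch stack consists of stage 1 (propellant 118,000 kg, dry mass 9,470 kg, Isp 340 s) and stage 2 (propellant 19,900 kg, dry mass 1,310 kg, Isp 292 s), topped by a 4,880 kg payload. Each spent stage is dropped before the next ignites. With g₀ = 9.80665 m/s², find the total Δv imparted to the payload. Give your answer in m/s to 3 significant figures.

Ignition mass of stage 1 = 118,000+9,470 + 19,900+1,310 + 4,880 = 153,560 kg.
Stage 1: m₀ = 153,560 kg, m_f = 153,560 − 118,000 = 35,560 kg; Δv = 340×9.80665×ln(4.318) = 3334.3×1.4629 ≈ 4878 m/s.
Stage 2: m₀ = 26,090 kg, m_f = 26,090 − 19,900 = 6,190 kg; Δv = 292×9.80665×ln(4.215) = 2863.5×1.4386 ≈ 4120 m/s.
Total Δv = 4878 + 4120 = 8998 m/s.

Δv ≈ 9000 m/s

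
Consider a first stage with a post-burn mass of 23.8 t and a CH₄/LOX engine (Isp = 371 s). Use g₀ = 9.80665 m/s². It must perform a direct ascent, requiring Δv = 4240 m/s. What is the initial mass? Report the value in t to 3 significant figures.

v_e = Isp · g₀ = 371 × 9.80665 = 3638.3 m/s.
m₀/m_f = exp(Δv / v_e) = exp(4240 / 3638.3) = exp(1.1654) = 3.2072.
m₀ = m_f × 3.2072 = 23.8 × 3.2072 = 76.3314 t.

initial mass ≈ 76.3 t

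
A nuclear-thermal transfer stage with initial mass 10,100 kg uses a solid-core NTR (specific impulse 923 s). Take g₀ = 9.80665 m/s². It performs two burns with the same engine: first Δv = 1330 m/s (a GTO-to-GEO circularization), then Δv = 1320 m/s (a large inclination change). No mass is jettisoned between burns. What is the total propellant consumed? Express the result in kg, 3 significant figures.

total propellant consumed ≈ 2560 kg

v_e = Isp · g₀ = 923 × 9.80665 = 9051.5 m/s.
After the first burn: m = 10100 × exp(−1330/9051.5) = 10100 × 0.86335 = 8,719.84 kg.
After the second burn: m = 8,719.84 × exp(−1320/9051.5) = 8,719.84 × 0.86430 = 7,536.56 kg.
Total propellant = m₀ − m_final = 10100 − 7,536.56 = 2,563.44 kg.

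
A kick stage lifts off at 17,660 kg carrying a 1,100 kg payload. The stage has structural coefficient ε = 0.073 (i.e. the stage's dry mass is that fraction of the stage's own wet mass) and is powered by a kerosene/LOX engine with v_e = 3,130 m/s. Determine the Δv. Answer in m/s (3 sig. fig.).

Stage wet mass = m₀ − payload = 17,660 − 1,100 = 16,560 kg.
Stage dry mass = ε × stage wet mass = 0.073 × 16,560 = 1,208.88 kg.
Burnout mass m_f = stage dry + payload = 1,208.88 + 1,100 = 2,308.88 kg.
By the Tsiolkovsky rocket equation, Δv = v_e · ln(17,660/2,308.88) = 3130.0 × ln(7.649) = 3130.0 × 2.0345 ≈ 6368 m/s.

Δv ≈ 6370 m/s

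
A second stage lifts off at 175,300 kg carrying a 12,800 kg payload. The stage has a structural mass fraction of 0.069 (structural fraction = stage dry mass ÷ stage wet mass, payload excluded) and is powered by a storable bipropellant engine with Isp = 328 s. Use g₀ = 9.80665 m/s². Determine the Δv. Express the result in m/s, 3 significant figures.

Stage wet mass = m₀ − payload = 175,300 − 12,800 = 162,500 kg.
Stage dry mass = ε × stage wet mass = 0.069 × 162,500 = 11,212.5 kg.
Burnout mass m_f = stage dry + payload = 11,212.5 + 12,800 = 24,012.5 kg.
v_e = Isp · g₀ = 328 × 9.80665 = 3216.6 m/s.
Δv = v_e · ln(175,300/24,012.5) = 3216.6 × ln(7.3) = 3216.6 × 1.9879 ≈ 6394 m/s.

Δv ≈ 6390 m/s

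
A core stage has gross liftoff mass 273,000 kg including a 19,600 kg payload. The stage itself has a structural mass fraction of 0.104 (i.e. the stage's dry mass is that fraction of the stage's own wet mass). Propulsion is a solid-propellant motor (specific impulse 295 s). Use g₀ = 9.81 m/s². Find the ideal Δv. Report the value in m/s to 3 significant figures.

Δv ≈ 5160 m/s

Stage wet mass = m₀ − payload = 273,000 − 19,600 = 253,400 kg.
Stage dry mass = ε × stage wet mass = 0.104 × 253,400 = 26,353.6 kg.
Burnout mass m_f = stage dry + payload = 26,353.6 + 19,600 = 45,953.6 kg.
v_e = Isp · g₀ = 295 × 9.81 = 2894.0 m/s.
Rocket equation: Δv = v_e · ln(273,000/45,953.6) = 2894.0 × ln(5.941) = 2894.0 × 1.7818 ≈ 5157 m/s.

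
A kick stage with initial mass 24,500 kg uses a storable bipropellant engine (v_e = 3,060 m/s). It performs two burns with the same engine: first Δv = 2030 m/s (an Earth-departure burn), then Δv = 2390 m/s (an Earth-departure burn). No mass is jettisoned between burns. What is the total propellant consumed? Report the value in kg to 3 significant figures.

After the first burn: m = 24500 × exp(−2030/3060.0) = 24500 × 0.51510 = 12,620 kg.
After the second burn: m = 12,620 × exp(−2390/3060.0) = 12,620 × 0.45793 = 5,779.08 kg.
Total propellant = m₀ − m_final = 24500 − 5,779.08 = 18,720.92 kg.

total propellant consumed ≈ 18700 kg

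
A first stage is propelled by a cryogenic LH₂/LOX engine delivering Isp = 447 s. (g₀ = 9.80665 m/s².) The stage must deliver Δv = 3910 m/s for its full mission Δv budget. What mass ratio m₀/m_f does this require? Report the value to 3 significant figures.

v_e = Isp · g₀ = 447 × 9.80665 = 4383.6 m/s.
Rocket equation: m₀/m_f = exp(Δv / v_e) = exp(3910 / 4383.6) = exp(0.8920) = 2.4399.

mass ratio ≈ 2.44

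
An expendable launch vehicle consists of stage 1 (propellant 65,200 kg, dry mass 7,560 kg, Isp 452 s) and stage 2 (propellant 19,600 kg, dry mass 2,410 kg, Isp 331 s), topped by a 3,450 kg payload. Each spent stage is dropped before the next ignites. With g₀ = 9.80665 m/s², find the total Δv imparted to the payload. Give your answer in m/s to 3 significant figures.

Ignition mass of stage 1 = 65,200+7,560 + 19,600+2,410 + 3,450 = 98,220 kg.
Stage 1: m₀ = 98,220 kg, m_f = 98,220 − 65,200 = 33,020 kg; Δv = 452×9.80665×ln(2.975) = 4432.6×1.0901 ≈ 4832 m/s.
Stage 2: m₀ = 25,460 kg, m_f = 25,460 − 19,600 = 5,860 kg; Δv = 331×9.80665×ln(4.345) = 3246.0×1.4690 ≈ 4768 m/s.
Total Δv = 4832 + 4768 = 9600 m/s.

Δv ≈ 9600 m/s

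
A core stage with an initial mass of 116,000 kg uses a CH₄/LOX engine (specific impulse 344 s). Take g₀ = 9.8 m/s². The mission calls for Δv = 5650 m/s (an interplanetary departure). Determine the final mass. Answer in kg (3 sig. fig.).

final mass ≈ 21700 kg

v_e = Isp · g₀ = 344 × 9.8 = 3371.2 m/s.
From the ideal rocket equation, m₀/m_f = exp(Δv / v_e) = exp(5650 / 3371.2) = exp(1.6760) = 5.3439.
m_f = m₀ / 5.3439 = 116,000 / 5.3439 = 21,707 kg.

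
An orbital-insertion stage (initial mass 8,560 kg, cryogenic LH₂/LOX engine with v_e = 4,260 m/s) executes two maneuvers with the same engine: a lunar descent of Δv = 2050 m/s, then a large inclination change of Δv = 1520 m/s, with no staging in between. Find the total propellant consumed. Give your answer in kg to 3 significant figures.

total propellant consumed ≈ 4860 kg

After the first burn: m = 8560 × exp(−2050/4260.0) = 8560 × 0.61803 = 5,290.34 kg.
After the second burn: m = 5,290.34 × exp(−1520/4260.0) = 5,290.34 × 0.69991 = 3,702.76 kg.
Total propellant = m₀ − m_final = 8560 − 3,702.76 = 4,857.24 kg.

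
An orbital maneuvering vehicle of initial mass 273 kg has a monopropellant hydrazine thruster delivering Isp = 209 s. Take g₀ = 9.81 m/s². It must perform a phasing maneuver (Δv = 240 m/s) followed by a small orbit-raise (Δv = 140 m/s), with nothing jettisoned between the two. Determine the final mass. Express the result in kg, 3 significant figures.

v_e = Isp · g₀ = 209 × 9.81 = 2050.3 m/s.
After the first burn: m = 273 × exp(−240/2050.3) = 273 × 0.88953 = 242.842 kg.
After the second burn: m = 242.842 × exp(−140/2050.3) = 242.842 × 0.93400 = 226.814 kg.

final mass ≈ 227 kg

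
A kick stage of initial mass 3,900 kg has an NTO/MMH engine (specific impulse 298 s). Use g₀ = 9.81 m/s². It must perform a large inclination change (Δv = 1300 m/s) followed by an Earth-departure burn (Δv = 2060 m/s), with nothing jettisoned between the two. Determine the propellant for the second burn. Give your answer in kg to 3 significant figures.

propellant for the second burn ≈ 1260 kg

v_e = Isp · g₀ = 298 × 9.81 = 2923.4 m/s.
After the first burn: m = 3900 × exp(−1300/2923.4) = 3900 × 0.64102 = 2,499.98 kg.
After the second burn: m = 2,499.98 × exp(−2060/2923.4) = 2,499.98 × 0.49427 = 1,235.67 kg.
Second-burn propellant = 2,499.98 − 1,235.67 = 1,264.31 kg.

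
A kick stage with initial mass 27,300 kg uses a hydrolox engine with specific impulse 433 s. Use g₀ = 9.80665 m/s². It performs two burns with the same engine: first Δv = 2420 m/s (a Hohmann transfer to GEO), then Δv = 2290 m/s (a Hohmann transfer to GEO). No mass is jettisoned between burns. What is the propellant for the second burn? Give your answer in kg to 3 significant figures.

v_e = Isp · g₀ = 433 × 9.80665 = 4246.3 m/s.
After the first burn: m = 27300 × exp(−2420/4246.3) = 27300 × 0.56558 = 15,440.3 kg.
After the second burn: m = 15,440.3 × exp(−2290/4246.3) = 15,440.3 × 0.58316 = 9,004.17 kg.
Second-burn propellant = 15,440.3 − 9,004.17 = 6,436.13 kg.

propellant for the second burn ≈ 6440 kg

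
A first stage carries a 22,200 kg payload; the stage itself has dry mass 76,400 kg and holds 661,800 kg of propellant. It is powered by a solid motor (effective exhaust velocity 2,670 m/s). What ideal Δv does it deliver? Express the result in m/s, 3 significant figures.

Δv ≈ 5450 m/s

m₀ = payload + dry + propellant = 22,200 + 76,400 + 661,800 = 760,400 kg.
m_f = payload + dry = 22,200 + 76,400 = 98,600 kg.
Δv = v_e · ln(m₀/m_f) = 2670.0 × ln(7.712) = 2670.0 × 2.0428 ≈ 5454.2 m/s.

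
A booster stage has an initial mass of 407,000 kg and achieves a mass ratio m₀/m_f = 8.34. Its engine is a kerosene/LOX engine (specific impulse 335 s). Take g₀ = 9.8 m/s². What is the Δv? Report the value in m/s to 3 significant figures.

Δv ≈ 6960 m/s

v_e = Isp · g₀ = 335 × 9.8 = 3283.0 m/s.
Rocket equation: Δv = v_e · ln(8.34) = 3283.0 × 2.1211 ≈ 6963.5 m/s.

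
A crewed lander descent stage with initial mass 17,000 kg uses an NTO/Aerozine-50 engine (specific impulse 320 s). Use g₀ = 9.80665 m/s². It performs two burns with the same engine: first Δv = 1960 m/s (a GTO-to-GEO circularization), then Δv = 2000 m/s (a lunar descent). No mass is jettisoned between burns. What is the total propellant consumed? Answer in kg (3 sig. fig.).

v_e = Isp · g₀ = 320 × 9.80665 = 3138.1 m/s.
After the first burn: m = 17000 × exp(−1960/3138.1) = 17000 × 0.53549 = 9,103.33 kg.
After the second burn: m = 9,103.33 × exp(−2000/3138.1) = 9,103.33 × 0.52871 = 4,813.02 kg.
Total propellant = m₀ − m_final = 17000 − 4,813.02 = 12,186.98 kg.

total propellant consumed ≈ 12200 kg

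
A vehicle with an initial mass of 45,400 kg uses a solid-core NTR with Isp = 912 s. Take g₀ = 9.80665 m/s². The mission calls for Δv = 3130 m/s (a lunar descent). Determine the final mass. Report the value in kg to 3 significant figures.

final mass ≈ 32000 kg

v_e = Isp · g₀ = 912 × 9.80665 = 8943.7 m/s.
m₀/m_f = exp(Δv / v_e) = exp(3130 / 8943.7) = exp(0.3500) = 1.4190.
m_f = m₀ / 1.4190 = 45,400 / 1.4190 = 31,994.4 kg.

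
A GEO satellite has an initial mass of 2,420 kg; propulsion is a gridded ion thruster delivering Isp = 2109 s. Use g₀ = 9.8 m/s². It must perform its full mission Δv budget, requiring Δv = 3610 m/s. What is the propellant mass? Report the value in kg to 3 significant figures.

v_e = Isp · g₀ = 2109 × 9.8 = 20668.2 m/s.
From the ideal rocket equation, m₀/m_f = exp(Δv / v_e) = exp(3610 / 20668.2) = exp(0.1747) = 1.1908.
m_f = 2,420 / 1.1908 = 2,032.25 kg, so propellant = m₀ − m_f = 2,420 − 2,032.25 = 387.75 kg.

propellant mass ≈ 388 kg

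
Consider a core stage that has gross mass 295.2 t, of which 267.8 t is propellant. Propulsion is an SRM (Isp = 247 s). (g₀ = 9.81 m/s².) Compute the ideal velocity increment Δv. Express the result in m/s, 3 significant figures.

Δv ≈ 5760 m/s

v_e = Isp · g₀ = 247 × 9.81 = 2423.1 m/s.
m_f = m₀ − m_prop = 295.2 − 267.8 = 27.4 t.
Using Δv = v_e ln(m₀/m_f): Δv = v_e · ln(m₀/m_f) = 2423.1 × ln(10.77) = 2423.1 × 2.3771 ≈ 5759.9 m/s.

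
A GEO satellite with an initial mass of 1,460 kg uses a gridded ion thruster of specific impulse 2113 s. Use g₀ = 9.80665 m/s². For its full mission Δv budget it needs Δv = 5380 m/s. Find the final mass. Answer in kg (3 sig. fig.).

final mass ≈ 1130 kg

v_e = Isp · g₀ = 2113 × 9.80665 = 20721.5 m/s.
m₀/m_f = exp(Δv / v_e) = exp(5380 / 20721.5) = exp(0.2596) = 1.2965.
m_f = m₀ / 1.2965 = 1,460 / 1.2965 = 1,126.11 kg.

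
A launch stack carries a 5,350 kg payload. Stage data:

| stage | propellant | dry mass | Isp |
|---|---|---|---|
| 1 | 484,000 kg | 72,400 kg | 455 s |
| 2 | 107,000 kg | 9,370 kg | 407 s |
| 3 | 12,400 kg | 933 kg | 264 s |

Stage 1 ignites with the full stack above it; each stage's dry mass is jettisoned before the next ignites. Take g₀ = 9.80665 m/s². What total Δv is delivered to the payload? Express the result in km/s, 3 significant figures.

Δv ≈ 14.5 km/s

Ignition mass of stage 1 = 484,000+72,400 + 107,000+9,370 + 12,400+933 + 5,350 = 691,453 kg.
Stage 1: m₀ = 691,453 kg, m_f = 691,453 − 484,000 = 207,453 kg; Δv = 455×9.80665×ln(3.333) = 4462.0×1.2039 ≈ 5372 m/s.
Stage 2: m₀ = 135,053 kg, m_f = 135,053 − 107,000 = 28,053 kg; Δv = 407×9.80665×ln(4.814) = 3991.3×1.5716 ≈ 6273 m/s.
Stage 3: m₀ = 18,683 kg, m_f = 18,683 − 12,400 = 6,283 kg; Δv = 264×9.80665×ln(2.974) = 2589.0×1.0898 ≈ 2821 m/s.
Total Δv = 5372 + 6273 + 2821 = 14466 m/s.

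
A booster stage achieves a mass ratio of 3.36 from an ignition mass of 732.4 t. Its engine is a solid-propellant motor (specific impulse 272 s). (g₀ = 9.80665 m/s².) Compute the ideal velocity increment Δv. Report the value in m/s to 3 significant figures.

Δv ≈ 3230 m/s

v_e = Isp · g₀ = 272 × 9.80665 = 2667.4 m/s.
Δv = v_e · ln(3.36) = 2667.4 × 1.2119 ≈ 3232.7 m/s.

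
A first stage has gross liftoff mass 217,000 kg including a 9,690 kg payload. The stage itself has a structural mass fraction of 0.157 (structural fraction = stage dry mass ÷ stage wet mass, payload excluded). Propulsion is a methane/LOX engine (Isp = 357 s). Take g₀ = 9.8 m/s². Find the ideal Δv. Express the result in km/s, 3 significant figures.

Δv ≈ 5.73 km/s

Stage wet mass = m₀ − payload = 217,000 − 9,690 = 207,310 kg.
Stage dry mass = ε × stage wet mass = 0.157 × 207,310 = 32,547.7 kg.
Burnout mass m_f = stage dry + payload = 32,547.7 + 9,690 = 42,237.7 kg.
v_e = Isp · g₀ = 357 × 9.8 = 3498.6 m/s.
Rocket equation: Δv = v_e · ln(217,000/42,237.7) = 3498.6 × ln(5.138) = 3498.6 × 1.6366 ≈ 5726 m/s.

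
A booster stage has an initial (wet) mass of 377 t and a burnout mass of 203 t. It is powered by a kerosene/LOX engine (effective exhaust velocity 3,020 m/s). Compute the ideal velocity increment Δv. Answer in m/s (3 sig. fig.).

Using Δv = v_e ln(m₀/m_f): Δv = v_e · ln(m₀/m_f) = 3020.0 × ln(1.857) = 3020.0 × 0.6190 ≈ 1869.5 m/s.

Δv ≈ 1870 m/s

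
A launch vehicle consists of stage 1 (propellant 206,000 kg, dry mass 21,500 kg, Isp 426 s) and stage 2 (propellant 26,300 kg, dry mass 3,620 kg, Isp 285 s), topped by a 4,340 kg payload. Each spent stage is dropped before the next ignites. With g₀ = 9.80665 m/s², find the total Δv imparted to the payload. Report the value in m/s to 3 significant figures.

Δv ≈ 10500 m/s

Ignition mass of stage 1 = 206,000+21,500 + 26,300+3,620 + 4,340 = 261,760 kg.
Stage 1: m₀ = 261,760 kg, m_f = 261,760 − 206,000 = 55,760 kg; Δv = 426×9.80665×ln(4.694) = 4177.6×1.5464 ≈ 6460 m/s.
Stage 2: m₀ = 34,260 kg, m_f = 34,260 − 26,300 = 7,960 kg; Δv = 285×9.80665×ln(4.304) = 2794.9×1.4595 ≈ 4079 m/s.
Total Δv = 6460 + 4079 = 10539 m/s.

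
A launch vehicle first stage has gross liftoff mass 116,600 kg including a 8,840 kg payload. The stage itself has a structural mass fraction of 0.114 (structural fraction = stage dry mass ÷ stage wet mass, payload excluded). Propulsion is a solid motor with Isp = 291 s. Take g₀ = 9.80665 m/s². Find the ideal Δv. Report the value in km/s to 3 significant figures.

Δv ≈ 4.88 km/s

Stage wet mass = m₀ − payload = 116,600 − 8,840 = 107,760 kg.
Stage dry mass = ε × stage wet mass = 0.114 × 107,760 = 12,284.6 kg.
Burnout mass m_f = stage dry + payload = 12,284.6 + 8,840 = 21,124.6 kg.
v_e = Isp · g₀ = 291 × 9.80665 = 2853.7 m/s.
By the Tsiolkovsky rocket equation, Δv = v_e · ln(116,600/21,124.6) = 2853.7 × ln(5.52) = 2853.7 × 1.7083 ≈ 4875 m/s.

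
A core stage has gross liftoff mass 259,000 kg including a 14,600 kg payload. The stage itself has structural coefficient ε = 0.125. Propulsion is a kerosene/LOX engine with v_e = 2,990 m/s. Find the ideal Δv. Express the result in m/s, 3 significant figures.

Δv ≈ 5220 m/s

Stage wet mass = m₀ − payload = 259,000 − 14,600 = 244,400 kg.
Stage dry mass = ε × stage wet mass = 0.125 × 244,400 = 30,550 kg.
Burnout mass m_f = stage dry + payload = 30,550 + 14,600 = 45,150 kg.
Rocket equation: Δv = v_e · ln(259,000/45,150) = 2990.0 × ln(5.736) = 2990.0 × 1.7468 ≈ 5223 m/s.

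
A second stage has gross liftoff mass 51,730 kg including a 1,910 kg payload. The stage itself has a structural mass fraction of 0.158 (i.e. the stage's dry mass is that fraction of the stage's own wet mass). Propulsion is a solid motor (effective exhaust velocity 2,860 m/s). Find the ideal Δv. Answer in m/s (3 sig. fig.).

Δv ≈ 4760 m/s

Stage wet mass = m₀ − payload = 51,730 − 1,910 = 49,820 kg.
Stage dry mass = ε × stage wet mass = 0.158 × 49,820 = 7,871.56 kg.
Burnout mass m_f = stage dry + payload = 7,871.56 + 1,910 = 9,781.56 kg.
From the ideal rocket equation, Δv = v_e · ln(51,730/9,781.56) = 2860.0 × ln(5.289) = 2860.0 × 1.6655 ≈ 4763 m/s.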